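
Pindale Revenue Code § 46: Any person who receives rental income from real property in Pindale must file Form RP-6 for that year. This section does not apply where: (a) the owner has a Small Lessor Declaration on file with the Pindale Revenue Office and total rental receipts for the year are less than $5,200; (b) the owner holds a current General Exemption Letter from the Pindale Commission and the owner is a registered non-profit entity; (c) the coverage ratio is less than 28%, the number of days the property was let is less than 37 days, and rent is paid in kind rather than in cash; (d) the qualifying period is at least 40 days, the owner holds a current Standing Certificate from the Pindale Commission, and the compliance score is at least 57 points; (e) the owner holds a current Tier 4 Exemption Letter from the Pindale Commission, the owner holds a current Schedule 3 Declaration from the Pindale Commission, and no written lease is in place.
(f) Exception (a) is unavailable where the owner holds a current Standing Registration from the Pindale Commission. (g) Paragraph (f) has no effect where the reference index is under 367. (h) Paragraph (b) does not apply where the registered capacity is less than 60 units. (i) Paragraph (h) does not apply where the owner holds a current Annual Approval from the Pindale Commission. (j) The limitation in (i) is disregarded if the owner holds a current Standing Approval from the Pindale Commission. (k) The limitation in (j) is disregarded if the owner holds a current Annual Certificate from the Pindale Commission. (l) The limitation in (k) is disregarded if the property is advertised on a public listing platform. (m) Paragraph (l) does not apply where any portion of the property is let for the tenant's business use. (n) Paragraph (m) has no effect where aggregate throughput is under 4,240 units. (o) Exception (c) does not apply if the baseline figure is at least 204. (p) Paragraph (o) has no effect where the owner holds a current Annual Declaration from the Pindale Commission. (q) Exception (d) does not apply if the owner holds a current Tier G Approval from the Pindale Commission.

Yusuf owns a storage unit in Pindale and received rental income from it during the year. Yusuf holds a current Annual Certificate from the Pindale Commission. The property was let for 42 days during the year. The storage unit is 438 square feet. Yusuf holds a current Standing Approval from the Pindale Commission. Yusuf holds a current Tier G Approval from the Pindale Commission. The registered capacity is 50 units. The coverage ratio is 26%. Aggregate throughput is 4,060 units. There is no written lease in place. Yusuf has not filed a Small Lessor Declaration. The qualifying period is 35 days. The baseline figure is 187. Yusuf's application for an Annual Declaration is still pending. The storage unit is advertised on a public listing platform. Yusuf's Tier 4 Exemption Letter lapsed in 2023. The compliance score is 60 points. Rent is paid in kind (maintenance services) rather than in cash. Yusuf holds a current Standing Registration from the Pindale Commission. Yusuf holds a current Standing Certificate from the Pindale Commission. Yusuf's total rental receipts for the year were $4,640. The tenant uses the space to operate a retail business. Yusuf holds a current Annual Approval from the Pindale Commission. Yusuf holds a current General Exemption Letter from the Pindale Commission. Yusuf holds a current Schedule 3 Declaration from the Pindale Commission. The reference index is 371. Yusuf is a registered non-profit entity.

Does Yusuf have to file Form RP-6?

Yes — Yusuf must file Form RP-6.

Exception (a) requires that the owner has a Small Lessor Declaration on file with the Pindale Revenue Office; but no Small Lessor Declaration is on file, so (a) is unavailable.
Exception (b): a current General Exemption Letter is held; Yusuf is a registered non-profit — every condition holds. But applying paragraphs (h)–(n): (h) is triggered — the registered capacity is 50 units, less than the 60 units limit. (i) would limit (h) — a current Annual Approval is held — but (j) sets (i) aside: (j) is triggered — a current Standing Approval is held. (k) is engaged (a current Annual Certificate is held), but is itself disapplied by (l): (l) is engaged — the property is publicly advertised. (m) is engaged (the space is let for business use), but is displaced by (n): (n) operates against (m): aggregate throughput is 4,060 units, under the 4,240 units limit. (b) is therefore removed.
Exception (c) does not apply: the number of days the property was let is 42 days, not less than 37 days.
Exception (d) does not apply: the qualifying period is 35 days, short of 40 days.
Exception (e) does not apply: the Tier 4 Exemption Letter is not current.
None of the exceptions is available; § 46 applies in full.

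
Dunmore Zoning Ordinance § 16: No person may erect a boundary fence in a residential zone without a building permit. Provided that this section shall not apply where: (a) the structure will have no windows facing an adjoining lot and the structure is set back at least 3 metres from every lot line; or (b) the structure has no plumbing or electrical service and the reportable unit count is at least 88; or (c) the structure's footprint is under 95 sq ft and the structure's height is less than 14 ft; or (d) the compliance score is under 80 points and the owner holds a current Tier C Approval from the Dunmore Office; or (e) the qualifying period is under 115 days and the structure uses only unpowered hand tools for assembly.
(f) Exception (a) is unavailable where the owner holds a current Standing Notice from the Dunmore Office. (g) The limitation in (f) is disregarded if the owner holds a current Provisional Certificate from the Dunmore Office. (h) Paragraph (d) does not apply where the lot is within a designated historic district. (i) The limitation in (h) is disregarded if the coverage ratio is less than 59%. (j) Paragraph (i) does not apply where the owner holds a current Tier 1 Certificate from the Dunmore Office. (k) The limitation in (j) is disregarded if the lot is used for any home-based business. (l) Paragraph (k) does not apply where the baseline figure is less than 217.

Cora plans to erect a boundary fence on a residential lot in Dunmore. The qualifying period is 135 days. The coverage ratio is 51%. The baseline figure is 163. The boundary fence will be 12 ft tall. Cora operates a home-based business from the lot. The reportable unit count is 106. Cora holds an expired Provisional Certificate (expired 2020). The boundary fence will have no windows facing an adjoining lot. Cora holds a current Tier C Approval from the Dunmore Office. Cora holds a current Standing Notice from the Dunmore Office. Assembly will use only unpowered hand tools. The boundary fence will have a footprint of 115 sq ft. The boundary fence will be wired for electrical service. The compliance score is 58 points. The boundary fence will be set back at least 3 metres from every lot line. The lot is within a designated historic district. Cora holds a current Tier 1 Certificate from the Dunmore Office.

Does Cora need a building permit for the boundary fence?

Exception (a) is satisfied on its face — no windows face an adjoining lot; the setback is at least 3 m on every side. Turning to paragraphs (f)–(g): (f) operates against (a): a current Standing Notice is held. (g) does not operate here (no current Provisional Certificate is held), so (f) stands. So (a) is unavailable.
Exception (b) does not apply: electrical service is planned.
Exception (c) requires that the structure's footprint is under 95 sq ft; but the structure's footprint is 115 sq ft, not under 95 sq ft, so (c) is unavailable.
Exception (d): the compliance score is 58 points, under the 80 points limit; a current Tier C Approval is held — every condition holds. However, paragraphs (h)–(l) must be considered: (h) operates — the lot is in a historic district. (i) operates (the coverage ratio is 51%, less than the 59% limit), but is set aside by (j): (j) is triggered — a current Tier 1 Certificate is held. (k) would limit (j) — a home-based business operates on the lot — but (l) sets (k) aside: (l) operates against (k): the baseline figure is 163, less than the 217 limit. So (d) is unavailable.
Exception (e) does not apply: the qualifying period is 135 days, not under 115 days.
No exception applies. The general rule governs.

Yes — Cora must obtain a building permit.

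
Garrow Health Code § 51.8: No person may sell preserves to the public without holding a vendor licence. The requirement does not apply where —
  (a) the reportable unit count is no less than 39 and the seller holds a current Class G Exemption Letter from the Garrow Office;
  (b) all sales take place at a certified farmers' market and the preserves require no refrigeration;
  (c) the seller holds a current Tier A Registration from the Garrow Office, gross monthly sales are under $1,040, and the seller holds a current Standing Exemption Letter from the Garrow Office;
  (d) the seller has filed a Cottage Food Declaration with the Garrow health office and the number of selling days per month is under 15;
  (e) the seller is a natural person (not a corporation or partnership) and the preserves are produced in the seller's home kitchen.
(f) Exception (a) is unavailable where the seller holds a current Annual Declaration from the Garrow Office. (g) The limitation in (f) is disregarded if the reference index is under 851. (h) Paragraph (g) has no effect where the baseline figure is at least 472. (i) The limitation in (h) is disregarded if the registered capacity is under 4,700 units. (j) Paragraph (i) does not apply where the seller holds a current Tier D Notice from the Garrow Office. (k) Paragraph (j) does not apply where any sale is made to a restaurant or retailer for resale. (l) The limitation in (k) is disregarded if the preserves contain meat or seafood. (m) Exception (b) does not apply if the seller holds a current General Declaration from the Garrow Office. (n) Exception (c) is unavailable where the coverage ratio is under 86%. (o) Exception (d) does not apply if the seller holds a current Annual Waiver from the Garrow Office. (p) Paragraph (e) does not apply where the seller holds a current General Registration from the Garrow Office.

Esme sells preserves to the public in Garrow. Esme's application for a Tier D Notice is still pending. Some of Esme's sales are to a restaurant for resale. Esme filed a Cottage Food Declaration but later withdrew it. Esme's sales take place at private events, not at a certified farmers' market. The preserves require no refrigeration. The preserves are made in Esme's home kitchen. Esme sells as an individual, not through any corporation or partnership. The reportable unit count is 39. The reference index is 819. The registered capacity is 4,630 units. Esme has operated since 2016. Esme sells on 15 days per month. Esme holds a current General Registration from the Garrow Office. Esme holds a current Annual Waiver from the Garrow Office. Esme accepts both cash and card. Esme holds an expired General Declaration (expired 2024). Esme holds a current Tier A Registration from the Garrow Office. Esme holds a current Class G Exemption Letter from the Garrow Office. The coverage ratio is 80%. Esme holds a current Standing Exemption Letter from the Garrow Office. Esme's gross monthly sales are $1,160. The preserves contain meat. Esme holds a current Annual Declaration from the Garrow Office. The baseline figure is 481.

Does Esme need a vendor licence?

No — exception (a) applies; Esme is not required to hold a vendor licence.

Exception (a): the reportable unit count is 39, meeting the 39 threshold; a current Class G Exemption Letter is held — every condition holds. Under paragraphs (f)–(l): (f) is engaged (a current Annual Declaration is held), but is overridden by (g): (g) operates against (f): the reference index is 819, under the 851 limit. (h) would limit (g) — the baseline figure is 481, meeting the 472 threshold — but (i) sets (h) aside: (i) applies — the registered capacity is 4,630 units, under the 4,700 units limit. (j), which would lift (i), is inapplicable — the Tier D Notice is not current. (a) remains available.
Exception (b) does not apply: sales are at private events, not a certified farmers' market.
Exception (c) does not apply: gross monthly sales are $1,160, not under $1,040.
Exception (d) requires that the seller has filed a Cottage Food Declaration with the Garrow health office; but the Cottage Food Declaration was withdrawn, so (d) is unavailable.
All of (e)'s requirements are met (the seller is a natural person; the preserves are home-kitchen produced). However, paragraph (p) must be considered: (p) operates against (e): a current General Registration is held. (e) is therefore removed.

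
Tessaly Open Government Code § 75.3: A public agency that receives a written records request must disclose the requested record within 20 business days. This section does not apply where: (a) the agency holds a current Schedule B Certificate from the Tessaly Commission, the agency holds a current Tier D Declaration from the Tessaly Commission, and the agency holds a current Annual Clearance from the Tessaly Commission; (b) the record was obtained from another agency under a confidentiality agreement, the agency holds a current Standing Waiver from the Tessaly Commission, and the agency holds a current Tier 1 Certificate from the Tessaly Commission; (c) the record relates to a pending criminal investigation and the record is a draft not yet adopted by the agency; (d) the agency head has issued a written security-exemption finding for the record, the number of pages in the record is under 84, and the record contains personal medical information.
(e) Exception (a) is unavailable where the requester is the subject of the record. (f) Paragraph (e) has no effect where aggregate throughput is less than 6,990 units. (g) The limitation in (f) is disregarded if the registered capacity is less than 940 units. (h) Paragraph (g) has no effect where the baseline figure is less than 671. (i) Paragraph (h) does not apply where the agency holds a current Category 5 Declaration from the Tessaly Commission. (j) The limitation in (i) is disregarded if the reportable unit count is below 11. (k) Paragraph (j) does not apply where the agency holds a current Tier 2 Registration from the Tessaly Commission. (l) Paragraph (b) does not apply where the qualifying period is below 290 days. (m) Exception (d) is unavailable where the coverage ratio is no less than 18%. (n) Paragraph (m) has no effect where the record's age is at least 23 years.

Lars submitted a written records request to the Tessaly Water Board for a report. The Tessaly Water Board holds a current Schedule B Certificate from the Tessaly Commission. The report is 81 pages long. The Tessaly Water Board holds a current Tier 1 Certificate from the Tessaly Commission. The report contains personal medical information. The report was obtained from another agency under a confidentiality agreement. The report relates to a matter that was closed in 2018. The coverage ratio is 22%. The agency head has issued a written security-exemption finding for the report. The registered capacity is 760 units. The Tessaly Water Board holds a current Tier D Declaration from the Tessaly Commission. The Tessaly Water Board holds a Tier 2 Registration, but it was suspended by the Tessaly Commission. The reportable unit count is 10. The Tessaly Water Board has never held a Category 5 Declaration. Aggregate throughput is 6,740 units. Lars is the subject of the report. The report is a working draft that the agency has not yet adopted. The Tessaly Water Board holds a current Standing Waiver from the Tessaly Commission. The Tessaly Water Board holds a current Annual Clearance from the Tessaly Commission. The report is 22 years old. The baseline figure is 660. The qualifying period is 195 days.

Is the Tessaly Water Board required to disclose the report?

Exception (a): a current Schedule B Certificate is held; a current Tier D Declaration is held; a current Annual Clearance is held — every condition holds. Under paragraphs (e)–(k): (e) is engaged (Lars is the subject of the report), but is displaced by (f): (f) is triggered — aggregate throughput is 6,740 units, less than the 6,990 units limit. (g) applies (the registered capacity is 760 units, less than the 940 units limit), but is displaced by (h): (h) operates against (g): the baseline figure is 660, less than the 671 limit. (i), which would lift (h), is not engaged — the Category 5 Declaration is not current. Exception (a) stands.
Exception (b) is satisfied on its face — the report was obtained under a confidentiality agreement; a current Standing Waiver is held; a current Tier 1 Certificate is held. Turning to paragraph (l): (l) operates against (b): the qualifying period is 195 days, below the 290 days limit. Exception (b) does not apply.
Exception (c) does not apply: the report relates to a closed matter.
Exception (d)'s conditions are all satisfied: a written security-exemption finding has been issued; the number of pages in the record is 81, under the 84 limit; the report contains personal medical information. But applying paragraphs (m)–(n): (m) operates — the coverage ratio is 22%, meeting the 18% threshold. (n), which would lift (m), is not triggered — the record's age is 22 years, short of 23 years. So (d) is unavailable.

No — exception (a) applies; the Tessaly Water Board is not required to disclose the report.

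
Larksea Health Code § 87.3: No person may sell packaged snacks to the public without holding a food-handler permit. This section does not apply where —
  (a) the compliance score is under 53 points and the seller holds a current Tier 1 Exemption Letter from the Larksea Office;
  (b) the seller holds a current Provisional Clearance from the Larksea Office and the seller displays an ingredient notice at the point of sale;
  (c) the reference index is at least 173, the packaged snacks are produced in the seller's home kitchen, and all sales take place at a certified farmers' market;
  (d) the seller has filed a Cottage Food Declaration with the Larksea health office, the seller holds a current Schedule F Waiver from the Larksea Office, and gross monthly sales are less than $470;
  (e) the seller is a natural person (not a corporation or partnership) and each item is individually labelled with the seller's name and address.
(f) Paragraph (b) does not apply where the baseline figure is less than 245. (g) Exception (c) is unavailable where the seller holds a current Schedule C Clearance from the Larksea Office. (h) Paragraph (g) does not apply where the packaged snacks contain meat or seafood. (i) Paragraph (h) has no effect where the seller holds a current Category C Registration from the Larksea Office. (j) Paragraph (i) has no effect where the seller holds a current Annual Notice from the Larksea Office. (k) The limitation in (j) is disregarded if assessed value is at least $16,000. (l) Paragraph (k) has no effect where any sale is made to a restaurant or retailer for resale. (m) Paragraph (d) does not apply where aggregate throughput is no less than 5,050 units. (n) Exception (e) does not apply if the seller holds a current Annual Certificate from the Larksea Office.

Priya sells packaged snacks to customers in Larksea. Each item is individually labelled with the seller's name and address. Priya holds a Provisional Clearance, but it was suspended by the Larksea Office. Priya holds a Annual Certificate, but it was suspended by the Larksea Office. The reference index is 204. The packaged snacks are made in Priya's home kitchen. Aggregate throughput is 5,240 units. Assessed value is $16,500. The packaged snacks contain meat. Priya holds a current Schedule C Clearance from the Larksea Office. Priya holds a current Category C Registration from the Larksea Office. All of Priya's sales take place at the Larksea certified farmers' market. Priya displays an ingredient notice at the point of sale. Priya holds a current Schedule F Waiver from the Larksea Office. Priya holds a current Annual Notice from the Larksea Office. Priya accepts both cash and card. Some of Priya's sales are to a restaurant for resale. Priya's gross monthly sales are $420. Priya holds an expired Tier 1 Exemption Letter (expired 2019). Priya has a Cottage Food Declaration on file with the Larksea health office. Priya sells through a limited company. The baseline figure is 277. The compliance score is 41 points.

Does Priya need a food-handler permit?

No — exception (c) applies; Priya is not required to hold a food-handler permit.

Exception (a) fails — no current Tier 1 Exemption Letter is held.
Exception (b) fails — there is no Provisional Clearance in force.
Exception (c) is satisfied on its face — the reference index is 204, meeting the 173 threshold; the packaged snacks are home-kitchen produced; all sales are at a certified farmers' market. Considering the limiting provisions: (g) is engaged (a current Schedule C Clearance is held), but is itself disapplied by (h): (h) operates — the packaged snacks contain meat. (i) is triggered (a current Category C Registration is held), but is overridden by (j): (j) is engaged — a current Annual Notice is held. (k) is triggered (assessed value is $16,500, meeting the $16,000 threshold), but yields to (l): (l) operates against (k): some sales are to a restaurant for resale. (c) remains available.
Exception (d): a Cottage Food Declaration is on file; a current Schedule F Waiver is held; gross monthly sales are $420, less than the $470 limit — every condition holds. But applying paragraph (m): (m) operates against (d): aggregate throughput is 5,240 units, meeting the 5,050 units threshold. (d) is therefore removed.
Exception (e) requires that the seller is a natural person (not a corporation or partnership); but the seller operates through a limited company, so (e) is unavailable.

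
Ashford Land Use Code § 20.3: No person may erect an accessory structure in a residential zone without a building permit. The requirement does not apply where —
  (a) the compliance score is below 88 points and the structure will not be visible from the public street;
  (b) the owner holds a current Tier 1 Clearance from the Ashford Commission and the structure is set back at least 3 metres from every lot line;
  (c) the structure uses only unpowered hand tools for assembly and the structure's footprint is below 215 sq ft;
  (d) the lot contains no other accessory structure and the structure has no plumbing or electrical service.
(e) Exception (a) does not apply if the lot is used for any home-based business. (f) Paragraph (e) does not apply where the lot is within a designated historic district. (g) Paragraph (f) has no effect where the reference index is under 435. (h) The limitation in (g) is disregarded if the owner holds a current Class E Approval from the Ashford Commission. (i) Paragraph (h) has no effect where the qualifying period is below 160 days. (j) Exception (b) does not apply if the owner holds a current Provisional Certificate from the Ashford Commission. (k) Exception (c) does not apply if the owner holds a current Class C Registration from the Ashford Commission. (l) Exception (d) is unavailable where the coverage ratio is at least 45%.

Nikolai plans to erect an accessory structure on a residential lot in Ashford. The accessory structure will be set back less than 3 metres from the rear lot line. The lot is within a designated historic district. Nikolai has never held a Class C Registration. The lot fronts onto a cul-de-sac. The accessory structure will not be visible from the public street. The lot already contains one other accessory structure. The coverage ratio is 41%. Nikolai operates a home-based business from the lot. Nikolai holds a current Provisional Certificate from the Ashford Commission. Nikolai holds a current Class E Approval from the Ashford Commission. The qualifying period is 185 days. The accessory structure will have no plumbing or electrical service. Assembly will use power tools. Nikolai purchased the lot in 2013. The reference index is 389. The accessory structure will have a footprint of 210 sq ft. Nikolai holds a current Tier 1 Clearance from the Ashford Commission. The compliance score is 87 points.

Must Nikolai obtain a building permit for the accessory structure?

Exception (a): the compliance score is 87 points, below the 88 points limit; the structure will not be visible from the street — every condition holds. Applying paragraphs (e)–(i): (e) is triggered (a home-based business operates on the lot), but is overridden by (f): (f) is engaged — the lot is in a historic district. (g) would limit (f) — the reference index is 389, under the 435 limit — but (h) sets (g) aside: (h) applies — a current Class E Approval is held. (i), which would lift (h), does not operate here — the qualifying period is 185 days, not below 160 days. (a) remains available.
Exception (b) fails — the rear setback is under 3 m.
Exception (c) fails — assembly uses power tools.
Exception (d) does not apply: the lot already has another accessory structure.

No — exception (a) applies; Nikolai does not need a building permit.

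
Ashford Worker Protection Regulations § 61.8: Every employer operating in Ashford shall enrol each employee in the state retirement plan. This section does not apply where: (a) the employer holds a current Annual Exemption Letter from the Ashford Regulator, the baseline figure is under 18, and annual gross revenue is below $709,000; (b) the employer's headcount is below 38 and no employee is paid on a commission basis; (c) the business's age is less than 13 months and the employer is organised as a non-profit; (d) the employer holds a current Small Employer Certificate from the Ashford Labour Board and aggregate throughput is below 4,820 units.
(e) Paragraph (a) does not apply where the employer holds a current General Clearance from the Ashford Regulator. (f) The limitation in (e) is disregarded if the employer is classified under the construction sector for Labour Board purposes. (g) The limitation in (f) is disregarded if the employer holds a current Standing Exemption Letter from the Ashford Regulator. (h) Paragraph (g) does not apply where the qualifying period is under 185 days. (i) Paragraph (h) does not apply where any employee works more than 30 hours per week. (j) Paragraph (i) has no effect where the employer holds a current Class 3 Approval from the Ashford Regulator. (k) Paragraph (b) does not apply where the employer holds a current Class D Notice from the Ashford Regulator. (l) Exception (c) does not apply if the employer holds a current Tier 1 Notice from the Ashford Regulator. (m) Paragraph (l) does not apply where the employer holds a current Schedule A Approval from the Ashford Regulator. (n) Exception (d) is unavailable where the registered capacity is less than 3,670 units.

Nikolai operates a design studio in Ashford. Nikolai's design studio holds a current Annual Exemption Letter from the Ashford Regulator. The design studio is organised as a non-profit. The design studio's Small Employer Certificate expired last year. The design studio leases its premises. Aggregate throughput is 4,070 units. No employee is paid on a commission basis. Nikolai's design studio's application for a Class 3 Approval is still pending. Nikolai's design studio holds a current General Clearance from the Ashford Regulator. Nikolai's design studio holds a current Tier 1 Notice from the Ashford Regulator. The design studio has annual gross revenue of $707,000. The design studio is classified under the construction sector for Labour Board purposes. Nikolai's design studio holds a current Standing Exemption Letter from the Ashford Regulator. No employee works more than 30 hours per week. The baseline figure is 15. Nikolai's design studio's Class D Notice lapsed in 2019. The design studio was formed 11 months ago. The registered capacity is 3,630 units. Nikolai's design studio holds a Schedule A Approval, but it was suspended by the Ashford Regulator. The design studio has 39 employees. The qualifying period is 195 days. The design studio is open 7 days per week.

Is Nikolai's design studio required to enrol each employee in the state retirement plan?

Yes — Nikolai's design studio must enrol each employee in the state retirement plan.

Exception (a) is satisfied on its face — a current Annual Exemption Letter is held; the baseline figure is 15, under the 18 limit; annual gross revenue is $707,000, below the $709,000 limit. Turning to paragraphs (e)–(j): (e) operates against (a): a current General Clearance is held. (f) would limit (e) — the design studio is classified under the construction sector — but (g) sets (f) aside: (g) operates — a current Standing Exemption Letter is held. (h), which would lift (g), is not triggered — the qualifying period is 195 days, not under 185 days. So (a) is unavailable.
Exception (b) fails — the employer's headcount is 39, not below 38.
Exception (c)'s conditions are all satisfied: the business's age is 11 months, less than the 13 months limit; the employer is a non-profit. Turning to paragraphs (l)–(m): (l) operates against (c): a current Tier 1 Notice is held. (m), which would lift (l), does not operate here — the Schedule A Approval is not current. So (c) is unavailable.
Exception (d) requires that the employer holds a current Small Employer Certificate from the Ashford Labour Board; but the Small Employer Certificate has expired, so (d) is unavailable.
No exception is made out. Nikolai's design studio falls within the general rule.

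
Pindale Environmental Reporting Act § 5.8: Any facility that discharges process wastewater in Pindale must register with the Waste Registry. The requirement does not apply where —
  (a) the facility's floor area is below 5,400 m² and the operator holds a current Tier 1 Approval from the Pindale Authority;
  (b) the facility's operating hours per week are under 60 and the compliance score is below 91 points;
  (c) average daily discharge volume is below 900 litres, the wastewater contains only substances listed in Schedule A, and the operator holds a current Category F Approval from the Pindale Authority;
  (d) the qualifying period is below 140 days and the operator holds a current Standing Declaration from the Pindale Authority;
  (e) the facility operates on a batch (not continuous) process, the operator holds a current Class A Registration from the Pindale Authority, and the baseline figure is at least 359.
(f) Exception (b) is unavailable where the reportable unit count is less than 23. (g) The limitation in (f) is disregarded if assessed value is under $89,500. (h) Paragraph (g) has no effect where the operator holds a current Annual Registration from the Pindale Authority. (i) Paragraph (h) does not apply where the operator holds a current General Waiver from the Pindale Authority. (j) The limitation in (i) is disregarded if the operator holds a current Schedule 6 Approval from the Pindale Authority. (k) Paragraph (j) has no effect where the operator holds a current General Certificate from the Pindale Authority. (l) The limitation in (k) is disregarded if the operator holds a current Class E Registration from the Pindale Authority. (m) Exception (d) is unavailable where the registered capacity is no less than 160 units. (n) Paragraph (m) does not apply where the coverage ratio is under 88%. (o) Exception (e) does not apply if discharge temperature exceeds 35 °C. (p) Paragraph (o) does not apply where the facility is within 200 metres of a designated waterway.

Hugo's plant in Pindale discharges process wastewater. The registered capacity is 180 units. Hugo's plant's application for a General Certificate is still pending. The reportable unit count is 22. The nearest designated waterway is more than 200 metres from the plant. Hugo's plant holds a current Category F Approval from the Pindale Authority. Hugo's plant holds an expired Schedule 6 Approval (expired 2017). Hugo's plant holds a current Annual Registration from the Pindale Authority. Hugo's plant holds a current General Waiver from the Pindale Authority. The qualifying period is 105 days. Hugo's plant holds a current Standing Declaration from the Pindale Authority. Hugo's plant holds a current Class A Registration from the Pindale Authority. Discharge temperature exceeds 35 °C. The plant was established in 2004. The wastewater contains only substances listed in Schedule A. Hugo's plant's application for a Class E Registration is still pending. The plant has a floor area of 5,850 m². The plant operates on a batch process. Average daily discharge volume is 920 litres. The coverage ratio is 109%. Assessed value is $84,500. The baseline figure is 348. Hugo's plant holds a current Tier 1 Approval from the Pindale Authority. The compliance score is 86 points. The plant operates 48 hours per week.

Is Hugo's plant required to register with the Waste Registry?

Exception (a) fails — the facility's floor area is 5,850 m², not below 5,400 m².
Exception (b) is satisfied on its face — the facility's operating hours per week are 48, under the 60 limit; the compliance score is 86 points, below the 91 points limit. Considering the limiting provisions: (f) would limit (b) — the reportable unit count is 22, less than the 23 limit — but (g) sets (f) aside: (g) operates — assessed value is $84,500, under the $89,500 limit. (h) would limit (g) — a current Annual Registration is held — but (i) sets (h) aside: (i) operates against (h): a current General Waiver is held. (j) is not triggered (the Schedule 6 Approval is not current), so (i) stands. So (b) applies.
Exception (c) fails — average daily discharge volume is 920 litres, not below 900 litres.
Exception (d) is satisfied on its face — the qualifying period is 105 days, below the 140 days limit; a current Standing Declaration is held. But: (m) operates against (d): the registered capacity is 180 units, meeting the 160 units threshold. (n) does not operate here (the coverage ratio is 109%, not under 88%), so (m) stands. (d) is therefore removed.
Exception (e) does not apply: the baseline figure is 348, short of 359.

No — exception (b) applies; Hugo's plant is not required to register with the Waste Registry.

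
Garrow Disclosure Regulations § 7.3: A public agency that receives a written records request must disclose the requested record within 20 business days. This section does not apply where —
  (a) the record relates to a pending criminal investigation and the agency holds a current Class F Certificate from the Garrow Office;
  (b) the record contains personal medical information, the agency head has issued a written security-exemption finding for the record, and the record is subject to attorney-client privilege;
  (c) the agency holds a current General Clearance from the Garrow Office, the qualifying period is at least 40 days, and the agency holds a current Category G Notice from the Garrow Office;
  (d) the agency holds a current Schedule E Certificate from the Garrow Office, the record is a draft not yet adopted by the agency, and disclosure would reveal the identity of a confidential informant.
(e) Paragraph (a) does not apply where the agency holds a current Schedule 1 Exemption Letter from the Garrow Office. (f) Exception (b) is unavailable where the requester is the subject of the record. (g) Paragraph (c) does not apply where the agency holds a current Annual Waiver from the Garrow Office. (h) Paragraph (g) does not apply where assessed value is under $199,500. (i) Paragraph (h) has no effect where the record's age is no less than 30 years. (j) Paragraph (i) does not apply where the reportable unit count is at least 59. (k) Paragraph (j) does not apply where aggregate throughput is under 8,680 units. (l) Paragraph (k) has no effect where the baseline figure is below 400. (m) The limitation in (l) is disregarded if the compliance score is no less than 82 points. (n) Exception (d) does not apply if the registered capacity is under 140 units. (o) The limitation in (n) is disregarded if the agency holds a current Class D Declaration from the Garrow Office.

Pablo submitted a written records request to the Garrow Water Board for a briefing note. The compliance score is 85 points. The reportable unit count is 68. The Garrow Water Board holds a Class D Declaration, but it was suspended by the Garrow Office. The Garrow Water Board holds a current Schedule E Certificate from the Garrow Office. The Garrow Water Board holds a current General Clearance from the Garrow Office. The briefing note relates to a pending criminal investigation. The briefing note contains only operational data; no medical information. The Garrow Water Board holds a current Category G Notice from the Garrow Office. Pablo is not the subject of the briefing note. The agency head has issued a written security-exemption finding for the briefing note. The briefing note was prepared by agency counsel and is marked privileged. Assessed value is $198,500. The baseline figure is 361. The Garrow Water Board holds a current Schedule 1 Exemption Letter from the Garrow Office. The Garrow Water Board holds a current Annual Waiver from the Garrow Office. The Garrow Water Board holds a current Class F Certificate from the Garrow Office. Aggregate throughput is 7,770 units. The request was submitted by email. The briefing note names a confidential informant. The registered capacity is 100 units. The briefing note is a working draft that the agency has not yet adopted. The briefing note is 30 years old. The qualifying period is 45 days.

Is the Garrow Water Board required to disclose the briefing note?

Yes — the Garrow Water Board must disclose the briefing note.

Exception (a)'s conditions are all satisfied: the briefing note relates to a pending investigation; a current Class F Certificate is held. However, paragraph (e) must be considered: (e) operates against (a): a current Schedule 1 Exemption Letter is held. So (a) is unavailable.
Exception (b) does not apply: the briefing note contains only operational data.
All of (c)'s requirements are met (a current General Clearance is held; the qualifying period is 45 days, meeting the 40 days threshold; a current Category G Notice is held). But: (g) is triggered — a current Annual Waiver is held. (h) operates (assessed value is $198,500, under the $199,500 limit), but is overridden by (i): (i) applies — the record's age is 30 years, meeting the 30 years threshold. (j) would limit (i) — the reportable unit count is 68, meeting the 59 threshold — but (k) sets (j) aside: (k) operates against (j): aggregate throughput is 7,770 units, under the 8,680 units limit. (l) applies (the baseline figure is 361, below the 400 limit), but is displaced by (m): (m) operates against (l): the compliance score is 85 points, meeting the 82 points threshold. So (c) is unavailable.
Exception (d)'s conditions are all satisfied: a current Schedule E Certificate is held; the briefing note is an unadopted draft; the briefing note names a confidential informant. But applying paragraphs (n)–(o): (n) operates against (d): the registered capacity is 100 units, under the 140 units limit. (o) is inapplicable (no current Class D Declaration is held), so (n) stands. So (d) is unavailable.
None of the exceptions is available; § 7.3 applies in full.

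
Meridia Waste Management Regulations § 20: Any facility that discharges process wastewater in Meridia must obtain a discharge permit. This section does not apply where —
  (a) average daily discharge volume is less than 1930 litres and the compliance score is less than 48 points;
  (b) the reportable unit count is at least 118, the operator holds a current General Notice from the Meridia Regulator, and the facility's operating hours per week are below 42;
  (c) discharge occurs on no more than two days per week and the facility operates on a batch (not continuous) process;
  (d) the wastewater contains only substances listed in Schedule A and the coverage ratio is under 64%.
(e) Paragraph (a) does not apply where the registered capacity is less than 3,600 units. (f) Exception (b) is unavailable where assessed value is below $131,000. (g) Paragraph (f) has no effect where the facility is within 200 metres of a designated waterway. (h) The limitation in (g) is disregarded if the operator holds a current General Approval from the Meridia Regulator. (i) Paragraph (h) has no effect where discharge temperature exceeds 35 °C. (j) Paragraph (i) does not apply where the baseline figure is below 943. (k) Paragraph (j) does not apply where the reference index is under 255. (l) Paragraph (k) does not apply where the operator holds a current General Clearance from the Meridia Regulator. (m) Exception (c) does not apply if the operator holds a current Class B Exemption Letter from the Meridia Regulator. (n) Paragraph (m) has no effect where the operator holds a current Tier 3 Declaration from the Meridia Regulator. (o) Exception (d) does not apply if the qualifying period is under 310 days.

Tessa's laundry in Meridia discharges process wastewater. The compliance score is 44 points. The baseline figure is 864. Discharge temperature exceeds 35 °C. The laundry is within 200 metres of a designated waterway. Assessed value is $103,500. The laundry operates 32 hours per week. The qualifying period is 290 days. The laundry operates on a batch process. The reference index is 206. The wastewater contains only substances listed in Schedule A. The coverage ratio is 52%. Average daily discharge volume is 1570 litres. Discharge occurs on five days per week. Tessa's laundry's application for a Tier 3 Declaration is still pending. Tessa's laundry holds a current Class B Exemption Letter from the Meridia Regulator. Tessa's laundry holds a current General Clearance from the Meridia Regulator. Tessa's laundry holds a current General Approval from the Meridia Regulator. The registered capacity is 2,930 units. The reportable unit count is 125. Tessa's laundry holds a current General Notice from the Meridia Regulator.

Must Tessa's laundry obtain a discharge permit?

Yes — Tessa's laundry must obtain a discharge permit.

All of (a)'s requirements are met (average daily discharge volume is 1570 litres, less than the 1930 litres limit; the compliance score is 44 points, less than the 48 points limit). However, paragraph (e) must be considered: (e) is triggered — the registered capacity is 2,930 units, less than the 3,600 units limit. So (a) is unavailable.
All of (b)'s requirements are met (the reportable unit count is 125, meeting the 118 threshold; a current General Notice is held; the facility's operating hours per week are 32, below the 42 limit). But applying paragraphs (f)–(l): (f) applies — assessed value is $103,500, below the $131,000 limit. (g) applies (the laundry is within 200 m of a designated waterway), but is set aside by (h): (h) operates against (g): a current General Approval is held. (i) is triggered (discharge temperature exceeds 35 °C), but is displaced by (j): (j) operates against (i): the baseline figure is 864, below the 943 limit. (k) would limit (j) — the reference index is 206, under the 255 limit — but (l) sets (k) aside: (l) operates against (k): a current General Clearance is held. Exception (b) does not apply.
Exception (c) requires that discharge occurs on no more than two days per week; but discharge occurs on five days per week, so (c) is unavailable.
Exception (d): the wastewater is Schedule-A-only; the coverage ratio is 52%, under the 64% limit — every condition holds. But: (o) operates against (d): the qualifying period is 290 days, under the 310 days limit. Exception (d) does not apply.
No exception applies. The general rule governs.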